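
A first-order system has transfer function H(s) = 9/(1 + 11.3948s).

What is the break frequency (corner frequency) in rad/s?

Corner frequency = 1/τ = 1/11.3948 = 0.088 rad/s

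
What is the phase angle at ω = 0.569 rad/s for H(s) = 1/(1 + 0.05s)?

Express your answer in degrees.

Phase = -arctan(ωτ) = -arctan(0.569 × 0.05) = -1.6°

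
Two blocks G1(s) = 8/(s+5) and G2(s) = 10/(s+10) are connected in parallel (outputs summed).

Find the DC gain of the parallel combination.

Parallel: G_eq = G1 + G2. DC gain = G1(0) + G2(0) = 8/5 + 10/10 = 1.6 + 1 = 2.6.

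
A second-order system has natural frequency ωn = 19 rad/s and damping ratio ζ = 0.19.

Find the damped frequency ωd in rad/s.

ωd = ωn√(1 - ζ²) = 19√(1 - 0.19²) = 18.65 rad/s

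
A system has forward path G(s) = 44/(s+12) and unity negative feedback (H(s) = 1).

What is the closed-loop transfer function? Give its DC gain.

T(s) = G/(1+GH) = [44/(s+12)] / [1 + 44/(s+12)] = 44/(s+12+44) = 44/(s+56). DC gain = 44/56 = 0.7857.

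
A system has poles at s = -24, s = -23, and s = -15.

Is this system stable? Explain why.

All poles are in the left half-plane. System is stable.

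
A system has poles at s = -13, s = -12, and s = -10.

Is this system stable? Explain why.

All poles are in the left half-plane. System is stable.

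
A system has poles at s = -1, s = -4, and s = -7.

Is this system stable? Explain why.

All poles are in the left half-plane. System is stable.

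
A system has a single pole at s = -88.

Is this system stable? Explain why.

Pole at s = -88 is in the left half-plane. Stable.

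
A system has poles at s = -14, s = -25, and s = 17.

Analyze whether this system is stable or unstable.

Pole(s) at s = 17 are not in the left half-plane. System is unstable.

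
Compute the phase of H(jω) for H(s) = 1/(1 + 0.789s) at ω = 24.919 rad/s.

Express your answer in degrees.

Phase = -arctan(ωτ) = -arctan(24.919 × 0.789) = -87.1°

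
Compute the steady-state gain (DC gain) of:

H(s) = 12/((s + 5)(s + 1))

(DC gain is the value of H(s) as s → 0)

DC gain = H(0) = 12/(5 × 1) = 12/5 = 2.4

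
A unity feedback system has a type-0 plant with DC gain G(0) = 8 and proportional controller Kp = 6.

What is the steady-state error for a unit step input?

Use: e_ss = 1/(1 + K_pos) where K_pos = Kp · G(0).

K_pos = Kp · G(0) = 6 × 8 = 48. e_ss = 1/(1 + 48) = 0.0204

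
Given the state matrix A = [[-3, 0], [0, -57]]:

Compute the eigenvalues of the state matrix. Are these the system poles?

For diagonal matrix, eigenvalues are diagonal entries: λ₁ = -3, λ₂ = -57. Eigenvalues of A = system poles.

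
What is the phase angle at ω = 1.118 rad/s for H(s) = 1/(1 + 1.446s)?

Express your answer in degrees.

Phase = -arctan(ωτ) = -arctan(1.118 × 1.446) = -58.3°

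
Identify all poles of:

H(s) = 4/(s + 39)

Pole is where denominator = 0: s + 39 = 0, so s = -39.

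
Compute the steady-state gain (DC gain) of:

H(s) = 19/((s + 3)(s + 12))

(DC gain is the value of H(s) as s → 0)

DC gain = H(0) = 19/(3 × 12) = 19/36 = 0.5278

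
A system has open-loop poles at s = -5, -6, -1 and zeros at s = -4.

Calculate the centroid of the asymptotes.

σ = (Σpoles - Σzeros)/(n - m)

σ = (Σpoles - Σzeros)/(n - m) = (-12 - (-4))/(3 - 1) = -8/2 = -4.0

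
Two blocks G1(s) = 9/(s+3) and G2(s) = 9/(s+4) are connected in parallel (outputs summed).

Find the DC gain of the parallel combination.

Parallel: G_eq = G1 + G2. DC gain = G1(0) + G2(0) = 9/3 + 9/4 = 3 + 2.25 = 5.25.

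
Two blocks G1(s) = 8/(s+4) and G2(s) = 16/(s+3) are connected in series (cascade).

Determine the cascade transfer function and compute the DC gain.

Series: multiply transfer functions. G_eq = 8/(s+4) × 16/(s+3) = 128/((s+4)(s+3)). DC gain = 128/(4×3) = 10.6667.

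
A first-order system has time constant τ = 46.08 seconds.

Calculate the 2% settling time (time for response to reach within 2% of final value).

For first-order system, 2% settling time ≈ 4τ = 4 × 46.08 = 184.32 s.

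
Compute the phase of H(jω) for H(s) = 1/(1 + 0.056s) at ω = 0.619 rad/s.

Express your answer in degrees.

Phase = -arctan(ωτ) = -arctan(0.619 × 0.056) = -2.0°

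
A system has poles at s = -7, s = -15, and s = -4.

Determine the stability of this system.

All poles are in the left half-plane. System is stable.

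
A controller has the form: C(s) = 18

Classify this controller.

This is a Proportional (P) controller.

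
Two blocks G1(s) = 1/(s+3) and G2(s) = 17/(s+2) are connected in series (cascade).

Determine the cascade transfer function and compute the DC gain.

Series: multiply transfer functions. G_eq = 1/(s+3) × 17/(s+2) = 17/((s+3)(s+2)). DC gain = 17/(3×2) = 2.8333.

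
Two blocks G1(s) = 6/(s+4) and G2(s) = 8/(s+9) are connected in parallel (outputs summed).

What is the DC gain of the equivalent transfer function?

Parallel: G_eq = G1 + G2. DC gain = G1(0) + G2(0) = 6/4 + 8/9 = 1.5 + 0.8889 = 2.3889.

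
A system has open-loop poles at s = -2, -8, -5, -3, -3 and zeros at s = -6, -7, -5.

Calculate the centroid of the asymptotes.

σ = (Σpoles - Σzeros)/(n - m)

σ = (Σpoles - Σzeros)/(n - m) = (-21 - (-18))/(5 - 3) = -3/2 = -1.5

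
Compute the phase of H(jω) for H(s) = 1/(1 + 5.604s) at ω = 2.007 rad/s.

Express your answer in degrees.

Phase = -arctan(ωτ) = -arctan(2.007 × 5.604) = -84.9°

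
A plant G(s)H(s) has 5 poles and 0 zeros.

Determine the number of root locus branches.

Root locus has n branches where n = number of poles = 5.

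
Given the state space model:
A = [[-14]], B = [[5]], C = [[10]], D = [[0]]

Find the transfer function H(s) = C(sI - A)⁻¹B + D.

(sI - A)⁻¹ = 1/(s + 14). H(s) = 10 × 5/(s + 14) + 0 = 50/(s + 14).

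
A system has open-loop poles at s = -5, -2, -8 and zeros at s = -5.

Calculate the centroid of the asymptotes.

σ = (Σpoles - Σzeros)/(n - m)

σ = (Σpoles - Σzeros)/(n - m) = (-15 - (-5))/(3 - 1) = -10/2 = -5.0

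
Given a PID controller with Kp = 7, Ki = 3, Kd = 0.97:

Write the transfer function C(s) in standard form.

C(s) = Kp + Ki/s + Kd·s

Substituting values: C(s) = 7 + 3/s + 0.97s = (0.97s² + 7s + 3)/s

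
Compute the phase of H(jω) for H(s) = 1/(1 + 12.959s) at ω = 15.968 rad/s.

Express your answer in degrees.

Phase = -arctan(ωτ) = -arctan(15.968 × 12.959) = -89.7°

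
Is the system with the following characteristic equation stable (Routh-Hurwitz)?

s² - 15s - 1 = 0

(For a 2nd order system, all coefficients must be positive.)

Coefficients: 1, -15, -1. b=-15, c=-1 not positive, so system is unstable.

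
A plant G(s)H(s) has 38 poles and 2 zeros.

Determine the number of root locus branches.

Root locus has n branches where n = number of poles = 38.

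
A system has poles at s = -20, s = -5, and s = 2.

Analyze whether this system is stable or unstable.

Pole(s) at s = 2 are not in the left half-plane. System is unstable.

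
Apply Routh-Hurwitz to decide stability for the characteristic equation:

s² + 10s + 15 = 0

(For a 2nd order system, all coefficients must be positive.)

Coefficients: 1, 10, 15. All positive, so system is stable.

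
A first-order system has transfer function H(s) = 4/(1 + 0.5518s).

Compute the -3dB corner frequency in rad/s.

Corner frequency = 1/τ = 1/0.5518 = 1.812 rad/s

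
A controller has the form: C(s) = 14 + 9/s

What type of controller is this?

This is a Proportional-Integral (PI) controller.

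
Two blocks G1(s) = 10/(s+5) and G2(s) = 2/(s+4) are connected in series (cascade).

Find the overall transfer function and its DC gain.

Series: multiply transfer functions. G_eq = 10/(s+5) × 2/(s+4) = 20/((s+5)(s+4)). DC gain = 20/(5×4) = 1.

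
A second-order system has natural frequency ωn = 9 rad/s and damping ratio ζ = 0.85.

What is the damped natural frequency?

ωd = ωn√(1 - ζ²) = 9√(1 - 0.85²) = 4.74 rad/s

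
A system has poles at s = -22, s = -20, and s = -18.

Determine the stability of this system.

All poles are in the left half-plane. System is stable.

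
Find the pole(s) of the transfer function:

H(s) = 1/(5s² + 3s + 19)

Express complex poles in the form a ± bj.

Discriminant = 3² - 4×5×19 = 9 - 380 = -371 < 0, so the poles are a complex conjugate pair s = (-3 ± j√371)/(2×5). Real part = -3/(2×5) = -3/10 = -0.3; imaginary part = ±√371/(2×5) ≈ 1.9261. Poles: s = -0.3 ± 1.9261j.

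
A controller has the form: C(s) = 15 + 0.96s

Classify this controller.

This is a Proportional-Derivative (PD) controller.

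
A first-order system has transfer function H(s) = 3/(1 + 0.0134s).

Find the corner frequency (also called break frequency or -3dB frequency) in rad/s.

Corner frequency = 1/τ = 1/0.0134 = 74.627 rad/s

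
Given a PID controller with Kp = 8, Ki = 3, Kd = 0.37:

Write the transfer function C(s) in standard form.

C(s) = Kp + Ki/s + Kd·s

Substituting values: C(s) = 8 + 3/s + 0.37s = (0.37s² + 8s + 3)/s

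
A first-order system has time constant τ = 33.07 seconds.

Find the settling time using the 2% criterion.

For first-order system, 2% settling time ≈ 4τ = 4 × 33.07 = 132.28 s.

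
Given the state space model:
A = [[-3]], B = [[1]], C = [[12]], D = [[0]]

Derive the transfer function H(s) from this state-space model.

(sI - A)⁻¹ = 1/(s + 3). H(s) = 12 × 1/(s + 3) + 0 = 12/(s + 3).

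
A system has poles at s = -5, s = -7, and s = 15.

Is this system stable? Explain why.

Pole(s) at s = 15 are not in the left half-plane. System is unstable.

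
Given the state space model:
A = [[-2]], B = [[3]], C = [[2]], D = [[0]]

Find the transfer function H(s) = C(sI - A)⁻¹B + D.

(sI - A)⁻¹ = 1/(s + 2). H(s) = 2 × 3/(s + 2) + 0 = 6/(s + 2).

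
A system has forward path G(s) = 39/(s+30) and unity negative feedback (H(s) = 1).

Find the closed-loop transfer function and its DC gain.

T(s) = G/(1+GH) = [39/(s+30)] / [1 + 39/(s+30)] = 39/(s+30+39) = 39/(s+69). DC gain = 39/69 = 0.5652.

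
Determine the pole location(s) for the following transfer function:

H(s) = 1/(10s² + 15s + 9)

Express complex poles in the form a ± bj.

Discriminant = 15² - 4×10×9 = 225 - 360 = -135 < 0, so the poles are a complex conjugate pair s = (-15 ± j√135)/(2×10). Real part = -15/(2×10) = -15/20 = -0.75; imaginary part = ±√135/(2×10) ≈ 0.5809. Poles: s = -0.75 ± 0.5809j.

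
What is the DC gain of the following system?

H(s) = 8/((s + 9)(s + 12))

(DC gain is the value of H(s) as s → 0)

DC gain = H(0) = 8/(9 × 12) = 8/108 = 0.0741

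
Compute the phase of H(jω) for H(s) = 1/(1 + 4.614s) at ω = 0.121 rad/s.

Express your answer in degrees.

Phase = -arctan(ωτ) = -arctan(0.121 × 4.614) = -29.2°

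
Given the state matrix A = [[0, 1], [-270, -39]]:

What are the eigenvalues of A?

det(A - λI) = λ² - (-39)λ + 270 = (λ - (-30))(λ - (-9)). Eigenvalues: -30, -9.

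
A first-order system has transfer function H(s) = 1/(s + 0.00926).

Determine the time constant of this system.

For H(s) = 1/(s + 1/τ), the pole is at -1/τ = -0.00926, so τ = 1/0.00926 = 108 s.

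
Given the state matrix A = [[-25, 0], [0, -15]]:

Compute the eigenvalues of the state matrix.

For diagonal matrix, eigenvalues are diagonal entries: λ₁ = -25, λ₂ = -15.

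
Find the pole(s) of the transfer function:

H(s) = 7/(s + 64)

Pole is where denominator = 0: s + 64 = 0, so s = -64.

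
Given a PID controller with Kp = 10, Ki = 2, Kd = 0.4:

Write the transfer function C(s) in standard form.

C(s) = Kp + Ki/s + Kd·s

Substituting values: C(s) = 10 + 2/s + 0.4s = (0.4s² + 10s + 2)/s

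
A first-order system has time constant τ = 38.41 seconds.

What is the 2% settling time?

For first-order system, 2% settling time ≈ 4τ = 4 × 38.41 = 153.64 s.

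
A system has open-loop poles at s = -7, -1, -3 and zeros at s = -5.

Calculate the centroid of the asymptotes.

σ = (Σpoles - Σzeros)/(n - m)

σ = (Σpoles - Σzeros)/(n - m) = (-11 - (-5))/(3 - 1) = -6/2 = -3.0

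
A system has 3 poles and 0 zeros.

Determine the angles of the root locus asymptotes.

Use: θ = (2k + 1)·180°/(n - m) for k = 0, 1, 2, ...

n - m = 3 - 0 = 3. Angles: θk = (2k + 1)·180°/3 = 60°, 180°, 300°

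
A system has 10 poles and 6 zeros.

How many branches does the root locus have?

Root locus has n branches where n = number of poles = 10.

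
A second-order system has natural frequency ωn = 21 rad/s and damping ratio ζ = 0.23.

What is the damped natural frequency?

ωd = ωn√(1 - ζ²) = 21√(1 - 0.23²) = 20.44 rad/s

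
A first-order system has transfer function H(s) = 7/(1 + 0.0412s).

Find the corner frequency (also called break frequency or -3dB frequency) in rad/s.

Corner frequency = 1/τ = 1/0.0412 = 24.272 rad/s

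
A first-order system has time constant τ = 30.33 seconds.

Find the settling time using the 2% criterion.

For first-order system, 2% settling time ≈ 4τ = 4 × 30.33 = 121.32 s.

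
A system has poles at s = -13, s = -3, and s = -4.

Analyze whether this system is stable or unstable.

All poles are in the left half-plane. System is stable.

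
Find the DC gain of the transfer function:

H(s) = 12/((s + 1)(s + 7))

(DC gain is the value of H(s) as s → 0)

DC gain = H(0) = 12/(1 × 7) = 12/7 = 1.7143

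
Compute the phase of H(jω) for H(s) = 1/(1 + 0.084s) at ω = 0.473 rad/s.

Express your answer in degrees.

Phase = -arctan(ωτ) = -arctan(0.473 × 0.084) = -2.3°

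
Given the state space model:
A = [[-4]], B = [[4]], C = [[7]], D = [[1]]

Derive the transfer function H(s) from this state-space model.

(sI - A)⁻¹ = 1/(s + 4). H(s) = 7×4/(s + 4) + 1 = (s + 32)/(s + 4).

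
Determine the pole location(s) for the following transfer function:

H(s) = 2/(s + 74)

Pole is where denominator = 0: s + 74 = 0, so s = -74.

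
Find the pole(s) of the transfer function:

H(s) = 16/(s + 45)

Pole is where denominator = 0: s + 45 = 0, so s = -45.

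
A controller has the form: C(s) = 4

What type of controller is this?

This is a Proportional (P) controller.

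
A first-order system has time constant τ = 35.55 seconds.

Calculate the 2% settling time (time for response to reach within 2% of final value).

For first-order system, 2% settling time ≈ 4τ = 4 × 35.55 = 142.2 s.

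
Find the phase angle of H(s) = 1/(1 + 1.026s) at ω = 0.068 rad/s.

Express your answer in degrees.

Phase = -arctan(ωτ) = -arctan(0.068 × 1.026) = -4.0°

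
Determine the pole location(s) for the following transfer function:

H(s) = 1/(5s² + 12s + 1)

Discriminant = 12² - 4×5×1 = 144 - 20 = 124 > 0, so two distinct real poles. Using quadratic formula: s = (-12 ± √124)/(2×5) = (-12 ± √124)/10, with √124 ≈ 11.1355. s₁ ≈ -0.0864, s₂ ≈ -2.3136. Poles: s₁ = -0.0864, s₂ = -2.3136.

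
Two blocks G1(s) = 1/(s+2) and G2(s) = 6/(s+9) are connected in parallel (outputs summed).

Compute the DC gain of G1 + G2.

Parallel: G_eq = G1 + G2. DC gain = G1(0) + G2(0) = 1/2 + 6/9 = 0.5 + 0.6667 = 1.1667.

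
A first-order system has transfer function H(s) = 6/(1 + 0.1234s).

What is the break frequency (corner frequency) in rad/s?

Corner frequency = 1/τ = 1/0.1234 = 8.104 rad/s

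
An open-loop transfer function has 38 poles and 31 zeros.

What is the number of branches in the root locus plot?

Root locus has n branches where n = number of poles = 38.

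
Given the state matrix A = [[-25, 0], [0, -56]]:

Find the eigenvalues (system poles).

For diagonal matrix, eigenvalues are diagonal entries: λ₁ = -25, λ₂ = -56.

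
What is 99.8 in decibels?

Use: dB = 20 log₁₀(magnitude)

dB = 20 log₁₀(99.8) = 40.0 dB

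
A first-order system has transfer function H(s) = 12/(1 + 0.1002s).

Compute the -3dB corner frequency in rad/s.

Corner frequency = 1/τ = 1/0.1002 = 9.98 rad/s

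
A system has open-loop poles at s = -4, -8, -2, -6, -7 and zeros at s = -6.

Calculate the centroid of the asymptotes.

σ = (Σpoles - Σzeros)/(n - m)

σ = (Σpoles - Σzeros)/(n - m) = (-27 - (-6))/(5 - 1) = -21/4 = -5.25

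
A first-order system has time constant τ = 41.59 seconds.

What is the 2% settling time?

For first-order system, 2% settling time ≈ 4τ = 4 × 41.59 = 166.36 s.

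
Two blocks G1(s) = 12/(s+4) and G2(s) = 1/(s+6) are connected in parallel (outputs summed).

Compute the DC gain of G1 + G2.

Parallel: G_eq = G1 + G2. DC gain = G1(0) + G2(0) = 12/4 + 1/6 = 3 + 0.1667 = 3.1667.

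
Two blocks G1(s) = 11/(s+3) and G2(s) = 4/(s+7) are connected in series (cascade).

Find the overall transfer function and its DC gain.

Series: multiply transfer functions. G_eq = 11/(s+3) × 4/(s+7) = 44/((s+3)(s+7)). DC gain = 44/(3×7) = 2.0952.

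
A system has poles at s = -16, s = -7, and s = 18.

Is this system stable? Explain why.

Pole(s) at s = 18 are not in the left half-plane. System is unstable.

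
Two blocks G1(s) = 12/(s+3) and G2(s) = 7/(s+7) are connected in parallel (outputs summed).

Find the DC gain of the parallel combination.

Parallel: G_eq = G1 + G2. DC gain = G1(0) + G2(0) = 12/3 + 7/7 = 4 + 1 = 5.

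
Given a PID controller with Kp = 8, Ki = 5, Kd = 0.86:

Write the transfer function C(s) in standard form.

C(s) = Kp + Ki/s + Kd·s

Substituting values: C(s) = 8 + 5/s + 0.86s = (0.86s² + 8s + 5)/s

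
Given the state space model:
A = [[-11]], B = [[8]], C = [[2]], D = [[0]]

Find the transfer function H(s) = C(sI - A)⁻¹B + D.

(sI - A)⁻¹ = 1/(s + 11). H(s) = 2 × 8/(s + 11) + 0 = 16/(s + 11).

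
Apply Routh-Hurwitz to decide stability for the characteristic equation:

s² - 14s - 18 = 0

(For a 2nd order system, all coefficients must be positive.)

Coefficients: 1, -14, -18. b=-14, c=-18 not positive, so system is unstable.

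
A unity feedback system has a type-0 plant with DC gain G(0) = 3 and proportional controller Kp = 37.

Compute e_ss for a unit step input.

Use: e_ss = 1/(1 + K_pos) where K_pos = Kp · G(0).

K_pos = Kp · G(0) = 37 × 3 = 111. e_ss = 1/(1 + 111) = 0.0089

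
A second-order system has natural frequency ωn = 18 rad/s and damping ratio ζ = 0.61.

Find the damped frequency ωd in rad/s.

ωd = ωn√(1 - ζ²) = 18√(1 - 0.61²) = 14.26 rad/s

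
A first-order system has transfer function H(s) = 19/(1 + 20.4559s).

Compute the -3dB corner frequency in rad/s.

Corner frequency = 1/τ = 1/20.4559 = 0.049 rad/s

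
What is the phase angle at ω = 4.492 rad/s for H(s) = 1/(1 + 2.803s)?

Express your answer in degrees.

Phase = -arctan(ωτ) = -arctan(4.492 × 2.803) = -85.5°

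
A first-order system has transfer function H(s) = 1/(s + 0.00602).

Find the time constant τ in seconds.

For H(s) = 1/(s + 1/τ), the pole is at -1/τ = -0.00602, so τ = 1/0.00602 = 166.1 s.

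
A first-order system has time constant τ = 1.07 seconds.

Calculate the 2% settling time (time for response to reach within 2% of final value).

For first-order system, 2% settling time ≈ 4τ = 4 × 1.07 = 4.28 s.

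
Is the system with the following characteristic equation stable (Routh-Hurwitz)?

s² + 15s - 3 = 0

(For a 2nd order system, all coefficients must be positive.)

Coefficients: 1, 15, -3. c=-3 not positive, so system is unstable.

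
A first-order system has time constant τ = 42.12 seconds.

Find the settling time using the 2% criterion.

For first-order system, 2% settling time ≈ 4τ = 4 × 42.12 = 168.48 s.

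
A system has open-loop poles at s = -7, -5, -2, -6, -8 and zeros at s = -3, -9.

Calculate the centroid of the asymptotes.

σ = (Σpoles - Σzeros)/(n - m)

σ = (Σpoles - Σzeros)/(n - m) = (-28 - (-12))/(5 - 2) = -16/3 = -5.33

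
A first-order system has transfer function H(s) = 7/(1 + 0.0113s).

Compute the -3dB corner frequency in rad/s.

Corner frequency = 1/τ = 1/0.0113 = 88.496 rad/s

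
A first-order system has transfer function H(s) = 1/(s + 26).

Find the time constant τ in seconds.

For H(s) = 1/(s + 1/τ), the pole is at -1/τ = -26, so τ = 1/26 = 0.0385 s.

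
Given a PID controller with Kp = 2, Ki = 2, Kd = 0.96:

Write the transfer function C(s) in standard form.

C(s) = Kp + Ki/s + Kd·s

Substituting values: C(s) = 2 + 2/s + 0.96s = (0.96s² + 2s + 2)/s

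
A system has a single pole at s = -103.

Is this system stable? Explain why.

Pole at s = -103 is in the left half-plane. Stable.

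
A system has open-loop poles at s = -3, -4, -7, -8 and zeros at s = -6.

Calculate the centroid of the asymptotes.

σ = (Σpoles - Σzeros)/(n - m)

σ = (Σpoles - Σzeros)/(n - m) = (-22 - (-6))/(4 - 1) = -16/3 = -5.33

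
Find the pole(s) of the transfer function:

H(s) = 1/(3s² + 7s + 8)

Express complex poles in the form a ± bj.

Discriminant = 7² - 4×3×8 = 49 - 96 = -47 < 0, so the poles are a complex conjugate pair s = (-7 ± j√47)/(2×3). Real part = -7/(2×3) = -7/6 ≈ -1.1667; imaginary part = ±√47/(2×3) ≈ 1.1426. Poles: s = -1.1667 ± 1.1426j.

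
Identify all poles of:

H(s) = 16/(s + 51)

Pole is where denominator = 0: s + 51 = 0, so s = -51.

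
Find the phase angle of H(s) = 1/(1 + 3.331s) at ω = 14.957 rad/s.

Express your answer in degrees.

Phase = -arctan(ωτ) = -arctan(14.957 × 3.331) = -88.9°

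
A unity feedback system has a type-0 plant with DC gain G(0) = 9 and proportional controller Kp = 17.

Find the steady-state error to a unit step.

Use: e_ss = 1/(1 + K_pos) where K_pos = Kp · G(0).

K_pos = Kp · G(0) = 17 × 9 = 153. e_ss = 1/(1 + 153) = 0.0065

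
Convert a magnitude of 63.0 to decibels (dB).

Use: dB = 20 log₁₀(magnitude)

dB = 20 log₁₀(63.0) = 36.0 dB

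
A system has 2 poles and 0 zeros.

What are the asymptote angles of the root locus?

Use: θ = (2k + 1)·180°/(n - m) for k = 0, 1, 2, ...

n - m = 2 - 0 = 2. Angles: θk = (2k + 1)·180°/2 = 90°, 270°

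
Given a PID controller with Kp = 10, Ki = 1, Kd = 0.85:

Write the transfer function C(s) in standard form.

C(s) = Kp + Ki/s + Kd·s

Substituting values: C(s) = 10 + 1/s + 0.85s = (0.85s² + 10s + 1)/s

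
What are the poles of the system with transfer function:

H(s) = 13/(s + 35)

Pole is where denominator = 0: s + 35 = 0, so s = -35.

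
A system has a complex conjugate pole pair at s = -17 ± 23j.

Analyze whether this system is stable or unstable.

Real part of poles is -17 (< 0, left half-plane). Stable.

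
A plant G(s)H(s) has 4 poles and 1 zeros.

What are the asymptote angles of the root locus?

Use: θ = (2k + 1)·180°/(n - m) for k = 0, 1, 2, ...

n - m = 4 - 1 = 3. Angles: θk = (2k + 1)·180°/3 = 60°, 180°, 300°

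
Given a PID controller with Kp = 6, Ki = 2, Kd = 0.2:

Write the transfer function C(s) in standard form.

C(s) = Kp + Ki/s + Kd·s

Substituting values: C(s) = 6 + 2/s + 0.2s = (0.2s² + 6s + 2)/s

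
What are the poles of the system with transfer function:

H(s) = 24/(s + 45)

Pole is where denominator = 0: s + 45 = 0, so s = -45.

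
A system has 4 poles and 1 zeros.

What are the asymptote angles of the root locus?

n - m = 4 - 1 = 3. Angles: θk = (2k + 1)·180°/3 = 60°, 180°, 300°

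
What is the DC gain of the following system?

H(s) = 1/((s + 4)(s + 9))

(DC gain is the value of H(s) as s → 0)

DC gain = H(0) = 1/(4 × 9) = 1/36 = 0.0278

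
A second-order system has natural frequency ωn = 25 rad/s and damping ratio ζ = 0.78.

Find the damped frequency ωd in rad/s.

ωd = ωn√(1 - ζ²) = 25√(1 - 0.78²) = 15.64 rad/s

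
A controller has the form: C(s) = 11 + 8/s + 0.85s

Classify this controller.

This is a Proportional-Integral-Derivative (PID) controller.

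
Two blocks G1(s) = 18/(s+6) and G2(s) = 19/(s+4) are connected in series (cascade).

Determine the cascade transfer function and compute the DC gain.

Series: multiply transfer functions. G_eq = 18/(s+6) × 19/(s+4) = 342/((s+6)(s+4)). DC gain = 342/(6×4) = 14.25.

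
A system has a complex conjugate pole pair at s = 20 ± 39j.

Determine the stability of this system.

Real part of poles is 20 (> 0, right half-plane). Unstable.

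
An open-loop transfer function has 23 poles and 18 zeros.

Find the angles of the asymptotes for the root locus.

n - m = 23 - 18 = 5. Angles: θk = (2k + 1)·180°/5 = 36°, 108°, 180°, 252°, 324°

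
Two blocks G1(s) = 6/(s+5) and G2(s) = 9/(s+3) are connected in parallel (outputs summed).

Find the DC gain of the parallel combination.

Parallel: G_eq = G1 + G2. DC gain = G1(0) + G2(0) = 6/5 + 9/3 = 1.2 + 3 = 4.2.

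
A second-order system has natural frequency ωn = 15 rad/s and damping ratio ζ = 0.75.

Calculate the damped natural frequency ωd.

ωd = ωn√(1 - ζ²) = 15√(1 - 0.75²) = 9.92 rad/s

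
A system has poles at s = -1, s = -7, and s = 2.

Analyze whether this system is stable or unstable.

Pole(s) at s = 2 are not in the left half-plane. System is unstable.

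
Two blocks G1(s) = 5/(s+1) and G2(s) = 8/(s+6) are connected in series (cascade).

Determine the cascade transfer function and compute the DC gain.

Series: multiply transfer functions. G_eq = 5/(s+1) × 8/(s+6) = 40/((s+1)(s+6)). DC gain = 40/(1×6) = 6.6667.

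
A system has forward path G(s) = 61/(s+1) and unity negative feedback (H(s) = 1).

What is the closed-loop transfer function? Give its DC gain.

T(s) = G/(1+GH) = [61/(s+1)] / [1 + 61/(s+1)] = 61/(s+1+61) = 61/(s+62). DC gain = 61/62 = 0.9839.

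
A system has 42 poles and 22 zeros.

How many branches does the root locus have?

Root locus has n branches where n = number of poles = 42.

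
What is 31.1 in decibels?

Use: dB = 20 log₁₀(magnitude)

dB = 20 log₁₀(31.1) = 29.9 dB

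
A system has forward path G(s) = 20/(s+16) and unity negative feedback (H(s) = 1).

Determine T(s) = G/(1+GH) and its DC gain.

T(s) = G/(1+GH) = [20/(s+16)] / [1 + 20/(s+16)] = 20/(s+16+20) = 20/(s+36). DC gain = 20/36 = 0.5556.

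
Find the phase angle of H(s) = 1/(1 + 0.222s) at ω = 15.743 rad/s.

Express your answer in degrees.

Phase = -arctan(ωτ) = -arctan(15.743 × 0.222) = -74.0°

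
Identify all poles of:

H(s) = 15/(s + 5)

Pole is where denominator = 0: s + 5 = 0, so s = -5.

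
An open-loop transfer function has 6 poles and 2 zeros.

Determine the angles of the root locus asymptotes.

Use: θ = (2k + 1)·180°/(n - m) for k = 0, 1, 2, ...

n - m = 6 - 2 = 4. Angles: θk = (2k + 1)·180°/4 = 45°, 135°, 225°, 315°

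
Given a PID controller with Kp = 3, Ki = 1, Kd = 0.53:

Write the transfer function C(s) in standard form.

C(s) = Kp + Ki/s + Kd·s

Substituting values: C(s) = 3 + 1/s + 0.53s = (0.53s² + 3s + 1)/s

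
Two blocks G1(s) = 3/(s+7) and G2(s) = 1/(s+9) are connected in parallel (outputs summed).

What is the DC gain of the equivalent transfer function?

Parallel: G_eq = G1 + G2. DC gain = G1(0) + G2(0) = 3/7 + 1/9 = 0.4286 + 0.1111 = 0.5397.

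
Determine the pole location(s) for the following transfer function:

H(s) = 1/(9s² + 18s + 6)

Discriminant = 18² - 4×9×6 = 324 - 216 = 108 > 0, so two distinct real poles. Using quadratic formula: s = (-18 ± √108)/(2×9) = (-18 ± √108)/18, with √108 ≈ 10.3923. s₁ ≈ -0.4226, s₂ ≈ -1.5774. Poles: s₁ = -0.4226, s₂ = -1.5774.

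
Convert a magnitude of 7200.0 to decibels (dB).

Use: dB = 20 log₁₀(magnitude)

dB = 20 log₁₀(7200.0) = 77.1 dB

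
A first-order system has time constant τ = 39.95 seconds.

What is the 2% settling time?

For first-order system, 2% settling time ≈ 4τ = 4 × 39.95 = 159.8 s.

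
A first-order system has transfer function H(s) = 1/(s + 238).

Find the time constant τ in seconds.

For H(s) = 1/(s + 1/τ), the pole is at -1/τ = -238, so τ = 1/238 = 0.0042 s.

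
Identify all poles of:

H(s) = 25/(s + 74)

Pole is where denominator = 0: s + 74 = 0, so s = -74.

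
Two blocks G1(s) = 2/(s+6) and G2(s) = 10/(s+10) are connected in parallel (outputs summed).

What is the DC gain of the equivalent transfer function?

Parallel: G_eq = G1 + G2. DC gain = G1(0) + G2(0) = 2/6 + 10/10 = 0.3333 + 1 = 1.3333.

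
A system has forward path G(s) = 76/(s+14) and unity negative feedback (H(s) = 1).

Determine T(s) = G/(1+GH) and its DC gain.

T(s) = G/(1+GH) = [76/(s+14)] / [1 + 76/(s+14)] = 76/(s+14+76) = 76/(s+90). DC gain = 76/90 = 0.8444.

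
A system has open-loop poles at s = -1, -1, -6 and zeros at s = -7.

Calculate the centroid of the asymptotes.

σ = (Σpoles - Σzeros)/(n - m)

σ = (Σpoles - Σzeros)/(n - m) = (-8 - (-7))/(3 - 1) = -1/2 = -0.5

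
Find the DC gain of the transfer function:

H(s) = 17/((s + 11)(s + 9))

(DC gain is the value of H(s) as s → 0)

DC gain = H(0) = 17/(11 × 9) = 17/99 = 0.1717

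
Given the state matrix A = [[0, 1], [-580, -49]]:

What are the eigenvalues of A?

det(A - λI) = λ² - (-49)λ + 580 = (λ - (-20))(λ - (-29)). Eigenvalues: -20, -29.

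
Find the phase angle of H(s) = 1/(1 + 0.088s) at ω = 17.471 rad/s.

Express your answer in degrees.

Phase = -arctan(ωτ) = -arctan(17.471 × 0.088) = -57.0°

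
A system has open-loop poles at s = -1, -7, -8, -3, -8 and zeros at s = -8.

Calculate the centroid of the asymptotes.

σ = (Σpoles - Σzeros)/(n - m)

σ = (Σpoles - Σzeros)/(n - m) = (-27 - (-8))/(5 - 1) = -19/4 = -4.75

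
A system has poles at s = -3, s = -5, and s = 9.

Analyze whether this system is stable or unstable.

Pole(s) at s = 9 are not in the left half-plane. System is unstable.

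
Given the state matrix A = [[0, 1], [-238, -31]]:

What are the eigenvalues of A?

det(A - λI) = λ² - (-31)λ + 238 = (λ - (-14))(λ - (-17)). Eigenvalues: -14, -17.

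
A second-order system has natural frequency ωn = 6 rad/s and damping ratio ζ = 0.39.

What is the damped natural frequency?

ωd = ωn√(1 - ζ²) = 6√(1 - 0.39²) = 5.52 rad/s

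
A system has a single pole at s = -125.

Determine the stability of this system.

Pole at s = -125 is in the left half-plane. Stable.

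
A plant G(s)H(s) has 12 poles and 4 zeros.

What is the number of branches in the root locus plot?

Root locus has n branches where n = number of poles = 12.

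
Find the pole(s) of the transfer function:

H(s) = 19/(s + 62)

Pole is where denominator = 0: s + 62 = 0, so s = -62.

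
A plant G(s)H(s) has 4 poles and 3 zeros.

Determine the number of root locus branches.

Root locus has n branches where n = number of poles = 4.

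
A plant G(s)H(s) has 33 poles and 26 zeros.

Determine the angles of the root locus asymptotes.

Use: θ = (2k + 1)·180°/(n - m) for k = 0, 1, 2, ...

n - m = 33 - 26 = 7. Angles: θk = (2k + 1)·180°/7 = 25.71°, 77.14°, 128.57°, 180°, 231.43°, 282.86°, 334.29°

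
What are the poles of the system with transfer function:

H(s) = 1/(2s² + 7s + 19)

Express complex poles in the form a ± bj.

Discriminant = 7² - 4×2×19 = 49 - 152 = -103 < 0, so the poles are a complex conjugate pair s = (-7 ± j√103)/(2×2). Real part = -7/(2×2) = -7/4 = -1.75; imaginary part = ±√103/(2×2) ≈ 2.5372. Poles: s = -1.75 ± 2.5372j.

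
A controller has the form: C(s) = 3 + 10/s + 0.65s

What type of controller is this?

This is a Proportional-Integral-Derivative (PID) controller.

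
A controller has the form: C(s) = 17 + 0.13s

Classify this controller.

This is a Proportional-Derivative (PD) controller.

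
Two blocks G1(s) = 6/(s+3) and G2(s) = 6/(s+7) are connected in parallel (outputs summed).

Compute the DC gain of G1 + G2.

Parallel: G_eq = G1 + G2. DC gain = G1(0) + G2(0) = 6/3 + 6/7 = 2 + 0.8571 = 2.8571.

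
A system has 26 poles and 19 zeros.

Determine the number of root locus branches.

Root locus has n branches where n = number of poles = 26.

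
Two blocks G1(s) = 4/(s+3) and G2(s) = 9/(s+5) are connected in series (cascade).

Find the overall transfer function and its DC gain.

Series: multiply transfer functions. G_eq = 4/(s+3) × 9/(s+5) = 36/((s+3)(s+5)). DC gain = 36/(3×5) = 2.4.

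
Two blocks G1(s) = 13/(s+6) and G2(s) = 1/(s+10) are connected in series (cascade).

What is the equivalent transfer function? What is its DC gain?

Series: multiply transfer functions. G_eq = 13/(s+6) × 1/(s+10) = 13/((s+6)(s+10)). DC gain = 13/(6×10) = 0.2167.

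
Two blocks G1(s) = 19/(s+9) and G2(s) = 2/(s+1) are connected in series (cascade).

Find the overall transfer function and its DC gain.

Series: multiply transfer functions. G_eq = 19/(s+9) × 2/(s+1) = 38/((s+9)(s+1)). DC gain = 38/(9×1) = 4.2222.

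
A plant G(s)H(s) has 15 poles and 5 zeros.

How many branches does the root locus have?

Root locus has n branches where n = number of poles = 15.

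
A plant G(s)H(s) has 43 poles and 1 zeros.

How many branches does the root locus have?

Root locus has n branches where n = number of poles = 43.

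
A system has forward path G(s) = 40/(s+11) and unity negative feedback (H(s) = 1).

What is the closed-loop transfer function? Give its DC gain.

T(s) = G/(1+GH) = [40/(s+11)] / [1 + 40/(s+11)] = 40/(s+11+40) = 40/(s+51). DC gain = 40/51 = 0.7843.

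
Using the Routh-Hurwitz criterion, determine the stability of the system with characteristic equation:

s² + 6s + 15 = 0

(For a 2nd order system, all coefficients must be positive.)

Coefficients: 1, 6, 15. All positive, so system is stable.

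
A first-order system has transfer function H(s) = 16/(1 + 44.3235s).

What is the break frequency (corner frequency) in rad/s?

Corner frequency = 1/τ = 1/44.3235 = 0.023 rad/s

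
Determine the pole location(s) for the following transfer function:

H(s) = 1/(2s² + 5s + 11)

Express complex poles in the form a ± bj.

Discriminant = 5² - 4×2×11 = 25 - 88 = -63 < 0, so the poles are a complex conjugate pair s = (-5 ± j√63)/(2×2). Real part = -5/(2×2) = -5/4 = -1.25; imaginary part = ±√63/(2×2) ≈ 1.9843. Poles: s = -1.25 ± 1.9843j.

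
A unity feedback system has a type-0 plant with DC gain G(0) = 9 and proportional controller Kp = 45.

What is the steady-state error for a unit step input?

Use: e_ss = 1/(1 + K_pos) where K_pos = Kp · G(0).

K_pos = Kp · G(0) = 45 × 9 = 405. e_ss = 1/(1 + 405) = 0.0025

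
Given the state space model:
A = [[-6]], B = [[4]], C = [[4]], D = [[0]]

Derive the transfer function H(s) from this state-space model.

(sI - A)⁻¹ = 1/(s + 6). H(s) = 4 × 4/(s + 6) + 0 = 16/(s + 6).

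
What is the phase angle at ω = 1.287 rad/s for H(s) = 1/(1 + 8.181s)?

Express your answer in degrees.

Phase = -arctan(ωτ) = -arctan(1.287 × 8.181) = -84.6°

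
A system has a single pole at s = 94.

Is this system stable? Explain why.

Pole at s = 94 is in the right half-plane. Unstable.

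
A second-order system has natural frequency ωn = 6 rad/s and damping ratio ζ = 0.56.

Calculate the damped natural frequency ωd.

ωd = ωn√(1 - ζ²) = 6√(1 - 0.56²) = 4.97 rad/s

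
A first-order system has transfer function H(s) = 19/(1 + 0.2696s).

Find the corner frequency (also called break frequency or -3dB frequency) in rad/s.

Corner frequency = 1/τ = 1/0.2696 = 3.709 rad/s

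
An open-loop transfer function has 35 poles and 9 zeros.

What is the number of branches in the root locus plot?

Root locus has n branches where n = number of poles = 35.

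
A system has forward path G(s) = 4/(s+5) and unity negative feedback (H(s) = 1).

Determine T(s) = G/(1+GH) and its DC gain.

T(s) = G/(1+GH) = [4/(s+5)] / [1 + 4/(s+5)] = 4/(s+5+4) = 4/(s+9). DC gain = 4/9 = 0.4444.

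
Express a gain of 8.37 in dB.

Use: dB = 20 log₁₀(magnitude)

dB = 20 log₁₀(8.37) = 18.5 dB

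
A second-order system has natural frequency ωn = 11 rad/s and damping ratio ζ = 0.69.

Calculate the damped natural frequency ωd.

ωd = ωn√(1 - ζ²) = 11√(1 - 0.69²) = 7.96 rad/s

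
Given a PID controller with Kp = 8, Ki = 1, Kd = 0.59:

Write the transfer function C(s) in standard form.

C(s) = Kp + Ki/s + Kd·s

Substituting values: C(s) = 8 + 1/s + 0.59s = (0.59s² + 8s + 1)/s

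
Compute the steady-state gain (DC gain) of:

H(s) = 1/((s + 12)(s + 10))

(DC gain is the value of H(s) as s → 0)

DC gain = H(0) = 1/(12 × 10) = 1/120 = 0.0083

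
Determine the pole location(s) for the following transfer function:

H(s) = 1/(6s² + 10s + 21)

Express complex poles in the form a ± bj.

Discriminant = 10² - 4×6×21 = 100 - 504 = -404 < 0, so the poles are a complex conjugate pair s = (-10 ± j√404)/(2×6). Real part = -10/(2×6) = -10/12 ≈ -0.8333; imaginary part = ±√404/(2×6) ≈ 1.6750. Poles: s = -0.8333 ± 1.6750j.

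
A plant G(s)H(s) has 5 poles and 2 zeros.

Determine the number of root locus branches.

Root locus has n branches where n = number of poles = 5.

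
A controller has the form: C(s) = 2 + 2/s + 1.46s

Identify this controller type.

This is a Proportional-Integral-Derivative (PID) controller.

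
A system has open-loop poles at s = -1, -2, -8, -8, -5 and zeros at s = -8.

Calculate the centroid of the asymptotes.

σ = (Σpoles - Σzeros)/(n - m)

σ = (Σpoles - Σzeros)/(n - m) = (-24 - (-8))/(5 - 1) = -16/4 = -4.0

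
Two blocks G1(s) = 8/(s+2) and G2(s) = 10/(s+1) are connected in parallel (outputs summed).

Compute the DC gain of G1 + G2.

Parallel: G_eq = G1 + G2. DC gain = G1(0) + G2(0) = 8/2 + 10/1 = 4 + 10 = 14.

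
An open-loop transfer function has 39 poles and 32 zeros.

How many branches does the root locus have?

Root locus has n branches where n = number of poles = 39.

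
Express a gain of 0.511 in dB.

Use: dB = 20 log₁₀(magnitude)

dB = 20 log₁₀(0.511) = -5.8 dB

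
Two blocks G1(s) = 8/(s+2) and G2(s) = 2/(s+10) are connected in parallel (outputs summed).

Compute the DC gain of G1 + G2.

Parallel: G_eq = G1 + G2. DC gain = G1(0) + G2(0) = 8/2 + 2/10 = 4 + 0.2 = 4.2.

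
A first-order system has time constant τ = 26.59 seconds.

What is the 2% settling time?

For first-order system, 2% settling time ≈ 4τ = 4 × 26.59 = 106.36 s.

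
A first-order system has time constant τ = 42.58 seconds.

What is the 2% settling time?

For first-order system, 2% settling time ≈ 4τ = 4 × 42.58 = 170.32 s.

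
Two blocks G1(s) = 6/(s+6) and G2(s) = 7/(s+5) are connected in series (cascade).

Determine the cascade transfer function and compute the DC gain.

Series: multiply transfer functions. G_eq = 6/(s+6) × 7/(s+5) = 42/((s+6)(s+5)). DC gain = 42/(6×5) = 1.4.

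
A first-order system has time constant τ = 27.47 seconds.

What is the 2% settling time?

For first-order system, 2% settling time ≈ 4τ = 4 × 27.47 = 109.88 s.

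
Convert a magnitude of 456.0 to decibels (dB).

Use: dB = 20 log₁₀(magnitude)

dB = 20 log₁₀(456.0) = 53.2 dB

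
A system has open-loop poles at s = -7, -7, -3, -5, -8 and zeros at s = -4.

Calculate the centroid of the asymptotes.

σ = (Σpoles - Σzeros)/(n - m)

σ = (Σpoles - Σzeros)/(n - m) = (-30 - (-4))/(5 - 1) = -26/4 = -6.5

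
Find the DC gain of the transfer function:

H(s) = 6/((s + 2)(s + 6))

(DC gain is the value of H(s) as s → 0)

DC gain = H(0) = 6/(2 × 6) = 6/12 = 0.5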